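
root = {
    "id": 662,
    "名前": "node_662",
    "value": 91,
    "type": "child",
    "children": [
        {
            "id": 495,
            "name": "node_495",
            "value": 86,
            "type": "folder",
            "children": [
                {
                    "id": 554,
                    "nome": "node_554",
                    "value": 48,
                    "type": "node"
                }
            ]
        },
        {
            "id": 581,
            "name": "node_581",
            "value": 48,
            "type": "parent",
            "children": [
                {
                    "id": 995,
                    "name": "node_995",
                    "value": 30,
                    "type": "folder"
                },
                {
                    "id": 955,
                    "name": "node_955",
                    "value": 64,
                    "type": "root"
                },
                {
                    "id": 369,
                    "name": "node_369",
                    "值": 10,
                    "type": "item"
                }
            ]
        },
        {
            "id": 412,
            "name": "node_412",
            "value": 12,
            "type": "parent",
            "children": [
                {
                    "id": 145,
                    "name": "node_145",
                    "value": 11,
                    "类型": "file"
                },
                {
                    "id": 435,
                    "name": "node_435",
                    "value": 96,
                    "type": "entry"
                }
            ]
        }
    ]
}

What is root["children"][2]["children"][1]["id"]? 435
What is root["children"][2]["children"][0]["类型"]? "file"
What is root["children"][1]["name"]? "node_581"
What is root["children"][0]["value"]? 86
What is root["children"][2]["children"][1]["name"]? "node_435"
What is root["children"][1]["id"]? 581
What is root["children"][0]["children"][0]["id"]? 554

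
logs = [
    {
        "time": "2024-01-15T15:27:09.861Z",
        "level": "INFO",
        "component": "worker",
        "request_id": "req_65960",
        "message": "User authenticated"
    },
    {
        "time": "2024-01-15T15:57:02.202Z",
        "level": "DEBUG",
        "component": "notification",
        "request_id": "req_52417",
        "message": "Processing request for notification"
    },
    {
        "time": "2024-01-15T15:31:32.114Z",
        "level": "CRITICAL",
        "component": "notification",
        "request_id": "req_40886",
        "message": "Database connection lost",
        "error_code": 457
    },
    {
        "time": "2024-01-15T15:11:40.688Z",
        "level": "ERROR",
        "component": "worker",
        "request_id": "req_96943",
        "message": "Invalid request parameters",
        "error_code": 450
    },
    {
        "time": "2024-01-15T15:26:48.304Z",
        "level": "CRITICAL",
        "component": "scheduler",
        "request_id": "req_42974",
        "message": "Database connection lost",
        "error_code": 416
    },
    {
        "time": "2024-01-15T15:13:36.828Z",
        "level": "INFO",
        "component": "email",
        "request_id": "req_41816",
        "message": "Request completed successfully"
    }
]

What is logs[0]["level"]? "INFO"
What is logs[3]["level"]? "ERROR"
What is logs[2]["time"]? "2024-01-15T15:31:32.114Z"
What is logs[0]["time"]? "2024-01-15T15:27:09.861Z"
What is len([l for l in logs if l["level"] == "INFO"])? 2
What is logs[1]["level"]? "DEBUG"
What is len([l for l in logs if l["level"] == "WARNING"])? 0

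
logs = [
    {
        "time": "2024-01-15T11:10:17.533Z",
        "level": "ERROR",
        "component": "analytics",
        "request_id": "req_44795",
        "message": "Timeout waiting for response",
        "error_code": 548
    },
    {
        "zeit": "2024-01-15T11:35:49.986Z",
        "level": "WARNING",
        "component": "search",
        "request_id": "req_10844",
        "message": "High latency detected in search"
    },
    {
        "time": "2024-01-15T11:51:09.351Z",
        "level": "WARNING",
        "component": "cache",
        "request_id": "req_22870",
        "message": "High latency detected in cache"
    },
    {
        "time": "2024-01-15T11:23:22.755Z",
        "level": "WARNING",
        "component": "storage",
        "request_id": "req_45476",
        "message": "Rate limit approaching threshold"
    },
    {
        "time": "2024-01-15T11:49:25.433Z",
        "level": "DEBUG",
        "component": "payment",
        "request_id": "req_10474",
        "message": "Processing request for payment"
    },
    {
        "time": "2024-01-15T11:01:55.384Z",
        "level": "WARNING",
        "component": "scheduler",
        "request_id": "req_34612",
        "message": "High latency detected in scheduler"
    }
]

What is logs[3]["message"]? "Rate limit approaching threshold"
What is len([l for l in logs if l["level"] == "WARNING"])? 4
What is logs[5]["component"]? "scheduler"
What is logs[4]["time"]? "2024-01-15T11:49:25.433Z"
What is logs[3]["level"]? "WARNING"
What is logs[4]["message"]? "Processing request for payment"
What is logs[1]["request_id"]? "req_10844"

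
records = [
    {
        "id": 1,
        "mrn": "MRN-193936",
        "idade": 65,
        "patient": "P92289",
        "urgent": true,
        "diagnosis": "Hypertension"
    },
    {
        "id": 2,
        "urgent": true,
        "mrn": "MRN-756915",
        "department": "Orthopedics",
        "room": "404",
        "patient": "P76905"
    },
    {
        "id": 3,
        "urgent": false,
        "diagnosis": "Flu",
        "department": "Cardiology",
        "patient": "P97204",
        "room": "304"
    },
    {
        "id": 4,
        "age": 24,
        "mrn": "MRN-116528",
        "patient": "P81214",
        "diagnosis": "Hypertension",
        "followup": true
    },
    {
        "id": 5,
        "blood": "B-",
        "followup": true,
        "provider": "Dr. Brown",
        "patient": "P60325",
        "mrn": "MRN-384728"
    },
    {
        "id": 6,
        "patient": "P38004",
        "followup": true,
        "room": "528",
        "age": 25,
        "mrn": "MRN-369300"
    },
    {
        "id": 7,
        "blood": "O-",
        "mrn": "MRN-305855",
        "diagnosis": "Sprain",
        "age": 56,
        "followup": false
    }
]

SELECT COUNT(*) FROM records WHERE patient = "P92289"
1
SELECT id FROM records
[1, 2, 3, 4, 5, 6, 7]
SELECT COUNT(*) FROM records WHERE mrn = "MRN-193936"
1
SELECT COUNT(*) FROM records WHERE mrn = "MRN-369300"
1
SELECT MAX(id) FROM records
7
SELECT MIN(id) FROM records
1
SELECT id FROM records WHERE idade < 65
[]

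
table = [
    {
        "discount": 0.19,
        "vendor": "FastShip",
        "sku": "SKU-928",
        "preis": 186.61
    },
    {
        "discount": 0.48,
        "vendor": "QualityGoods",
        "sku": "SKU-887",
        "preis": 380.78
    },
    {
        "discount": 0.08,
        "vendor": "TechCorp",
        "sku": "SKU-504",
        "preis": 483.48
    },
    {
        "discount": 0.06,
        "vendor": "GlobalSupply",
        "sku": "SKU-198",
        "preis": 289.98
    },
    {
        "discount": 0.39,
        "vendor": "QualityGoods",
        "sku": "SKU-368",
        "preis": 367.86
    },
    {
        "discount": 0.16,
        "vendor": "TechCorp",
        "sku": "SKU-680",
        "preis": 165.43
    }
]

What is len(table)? 6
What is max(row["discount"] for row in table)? 0.48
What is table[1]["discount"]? 0.48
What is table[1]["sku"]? "SKU-887"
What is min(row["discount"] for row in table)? 0.06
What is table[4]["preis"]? 367.86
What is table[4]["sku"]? "SKU-368"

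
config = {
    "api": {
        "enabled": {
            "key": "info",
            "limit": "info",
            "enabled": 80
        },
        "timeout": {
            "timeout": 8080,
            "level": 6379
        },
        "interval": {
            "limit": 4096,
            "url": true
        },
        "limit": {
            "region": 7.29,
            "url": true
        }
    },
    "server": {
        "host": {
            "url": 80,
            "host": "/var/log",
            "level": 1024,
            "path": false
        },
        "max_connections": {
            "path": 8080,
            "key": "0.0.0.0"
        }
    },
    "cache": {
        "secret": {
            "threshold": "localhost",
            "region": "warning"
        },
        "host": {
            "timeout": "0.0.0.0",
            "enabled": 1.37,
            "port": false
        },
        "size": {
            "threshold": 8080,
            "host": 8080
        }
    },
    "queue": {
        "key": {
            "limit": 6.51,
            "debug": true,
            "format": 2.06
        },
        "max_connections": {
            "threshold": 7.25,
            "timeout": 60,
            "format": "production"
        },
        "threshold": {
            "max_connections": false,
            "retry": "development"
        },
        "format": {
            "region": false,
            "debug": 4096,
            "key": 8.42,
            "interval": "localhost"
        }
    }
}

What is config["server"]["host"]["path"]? False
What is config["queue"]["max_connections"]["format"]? "production"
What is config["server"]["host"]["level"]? 1024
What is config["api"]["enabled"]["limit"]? "info"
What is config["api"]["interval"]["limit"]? 4096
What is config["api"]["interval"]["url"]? True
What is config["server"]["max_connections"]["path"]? 8080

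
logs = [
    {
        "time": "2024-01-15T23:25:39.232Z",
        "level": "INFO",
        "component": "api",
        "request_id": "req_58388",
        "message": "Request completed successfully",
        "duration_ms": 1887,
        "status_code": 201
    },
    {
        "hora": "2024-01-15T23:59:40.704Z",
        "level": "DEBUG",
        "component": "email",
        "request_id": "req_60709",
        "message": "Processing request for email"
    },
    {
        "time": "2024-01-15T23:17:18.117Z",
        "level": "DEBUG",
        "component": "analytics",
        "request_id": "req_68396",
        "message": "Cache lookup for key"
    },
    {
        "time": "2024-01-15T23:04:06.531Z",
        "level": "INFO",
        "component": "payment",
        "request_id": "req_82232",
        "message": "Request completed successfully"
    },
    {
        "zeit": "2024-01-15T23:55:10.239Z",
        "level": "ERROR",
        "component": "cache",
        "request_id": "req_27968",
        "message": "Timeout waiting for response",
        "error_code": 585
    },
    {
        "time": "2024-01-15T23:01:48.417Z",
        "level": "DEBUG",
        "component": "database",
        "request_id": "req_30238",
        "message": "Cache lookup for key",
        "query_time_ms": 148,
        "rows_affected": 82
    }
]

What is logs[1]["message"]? "Processing request for email"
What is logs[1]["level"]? "DEBUG"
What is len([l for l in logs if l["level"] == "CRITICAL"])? 0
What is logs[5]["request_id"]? "req_30238"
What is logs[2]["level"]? "DEBUG"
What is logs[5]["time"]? "2024-01-15T23:01:48.417Z"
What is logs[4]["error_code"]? 585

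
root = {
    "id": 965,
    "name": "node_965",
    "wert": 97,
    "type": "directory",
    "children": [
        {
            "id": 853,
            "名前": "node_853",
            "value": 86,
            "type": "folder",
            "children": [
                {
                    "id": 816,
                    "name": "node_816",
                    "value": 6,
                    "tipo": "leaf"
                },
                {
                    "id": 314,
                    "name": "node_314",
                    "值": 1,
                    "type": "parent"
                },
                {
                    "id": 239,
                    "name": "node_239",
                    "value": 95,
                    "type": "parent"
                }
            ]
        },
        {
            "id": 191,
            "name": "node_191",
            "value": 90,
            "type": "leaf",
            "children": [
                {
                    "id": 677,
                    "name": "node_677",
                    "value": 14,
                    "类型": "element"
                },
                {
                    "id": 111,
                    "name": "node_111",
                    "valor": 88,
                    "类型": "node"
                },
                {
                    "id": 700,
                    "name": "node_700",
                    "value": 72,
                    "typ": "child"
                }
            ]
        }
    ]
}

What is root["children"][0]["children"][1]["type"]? "parent"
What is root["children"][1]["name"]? "node_191"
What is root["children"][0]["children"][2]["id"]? 239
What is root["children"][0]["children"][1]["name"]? "node_314"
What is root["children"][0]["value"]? 86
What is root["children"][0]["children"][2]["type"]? "parent"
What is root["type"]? "directory"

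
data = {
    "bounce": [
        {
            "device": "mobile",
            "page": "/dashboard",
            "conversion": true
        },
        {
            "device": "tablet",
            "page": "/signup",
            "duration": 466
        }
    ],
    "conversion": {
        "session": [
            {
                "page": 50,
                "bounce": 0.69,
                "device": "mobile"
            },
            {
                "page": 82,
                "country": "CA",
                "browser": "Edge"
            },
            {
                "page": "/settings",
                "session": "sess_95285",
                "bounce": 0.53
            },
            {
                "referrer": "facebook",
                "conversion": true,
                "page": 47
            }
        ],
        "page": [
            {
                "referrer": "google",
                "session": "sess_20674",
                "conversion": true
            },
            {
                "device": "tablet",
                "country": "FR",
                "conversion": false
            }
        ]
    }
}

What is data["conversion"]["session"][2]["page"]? "/settings"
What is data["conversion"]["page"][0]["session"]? "sess_20674"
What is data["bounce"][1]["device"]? "tablet"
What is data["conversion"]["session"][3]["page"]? 47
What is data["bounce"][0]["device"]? "mobile"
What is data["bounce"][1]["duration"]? 466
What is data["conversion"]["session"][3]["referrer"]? "facebook"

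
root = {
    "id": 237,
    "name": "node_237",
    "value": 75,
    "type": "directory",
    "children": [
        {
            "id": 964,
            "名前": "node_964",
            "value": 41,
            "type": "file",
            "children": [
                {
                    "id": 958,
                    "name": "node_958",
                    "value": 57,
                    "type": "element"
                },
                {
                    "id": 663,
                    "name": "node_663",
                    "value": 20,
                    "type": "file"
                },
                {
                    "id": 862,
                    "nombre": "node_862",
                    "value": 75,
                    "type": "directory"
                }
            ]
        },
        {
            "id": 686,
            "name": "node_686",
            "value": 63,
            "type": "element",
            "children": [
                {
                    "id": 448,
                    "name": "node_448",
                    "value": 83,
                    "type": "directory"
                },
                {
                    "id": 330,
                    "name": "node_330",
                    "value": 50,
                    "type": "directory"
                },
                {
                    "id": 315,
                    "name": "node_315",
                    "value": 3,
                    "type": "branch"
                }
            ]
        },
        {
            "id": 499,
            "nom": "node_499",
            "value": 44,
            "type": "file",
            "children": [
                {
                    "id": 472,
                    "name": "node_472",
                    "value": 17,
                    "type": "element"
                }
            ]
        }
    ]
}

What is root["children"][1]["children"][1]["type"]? "directory"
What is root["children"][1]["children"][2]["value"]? 3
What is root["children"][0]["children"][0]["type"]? "element"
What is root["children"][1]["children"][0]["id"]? 448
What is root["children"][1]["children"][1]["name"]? "node_330"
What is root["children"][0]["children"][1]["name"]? "node_663"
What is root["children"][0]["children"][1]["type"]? "file"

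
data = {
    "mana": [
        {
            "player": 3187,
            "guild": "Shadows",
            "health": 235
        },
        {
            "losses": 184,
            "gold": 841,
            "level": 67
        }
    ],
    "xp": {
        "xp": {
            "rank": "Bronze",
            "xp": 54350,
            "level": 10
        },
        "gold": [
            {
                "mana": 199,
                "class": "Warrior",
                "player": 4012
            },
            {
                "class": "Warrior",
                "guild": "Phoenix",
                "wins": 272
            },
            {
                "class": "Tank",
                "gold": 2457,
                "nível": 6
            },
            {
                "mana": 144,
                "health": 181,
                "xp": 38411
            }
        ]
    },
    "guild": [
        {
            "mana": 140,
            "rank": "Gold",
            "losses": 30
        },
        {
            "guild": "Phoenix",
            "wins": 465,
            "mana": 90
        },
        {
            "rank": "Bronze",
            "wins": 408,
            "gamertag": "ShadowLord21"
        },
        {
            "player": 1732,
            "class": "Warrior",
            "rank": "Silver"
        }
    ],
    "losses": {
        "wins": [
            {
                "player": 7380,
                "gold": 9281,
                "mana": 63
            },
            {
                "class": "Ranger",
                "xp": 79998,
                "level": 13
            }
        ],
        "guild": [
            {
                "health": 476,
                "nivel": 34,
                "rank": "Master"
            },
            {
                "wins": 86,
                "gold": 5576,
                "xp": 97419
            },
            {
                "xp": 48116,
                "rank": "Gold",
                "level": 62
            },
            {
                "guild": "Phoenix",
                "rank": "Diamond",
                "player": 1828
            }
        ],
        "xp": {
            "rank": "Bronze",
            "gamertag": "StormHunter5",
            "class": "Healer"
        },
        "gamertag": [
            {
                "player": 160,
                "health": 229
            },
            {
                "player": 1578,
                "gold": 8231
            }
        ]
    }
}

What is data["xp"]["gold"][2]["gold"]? 2457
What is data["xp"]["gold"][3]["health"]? 181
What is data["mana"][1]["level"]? 67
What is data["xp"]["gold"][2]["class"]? "Tank"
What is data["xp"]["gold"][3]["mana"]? 144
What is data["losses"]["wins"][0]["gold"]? 9281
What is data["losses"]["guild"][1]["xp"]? 97419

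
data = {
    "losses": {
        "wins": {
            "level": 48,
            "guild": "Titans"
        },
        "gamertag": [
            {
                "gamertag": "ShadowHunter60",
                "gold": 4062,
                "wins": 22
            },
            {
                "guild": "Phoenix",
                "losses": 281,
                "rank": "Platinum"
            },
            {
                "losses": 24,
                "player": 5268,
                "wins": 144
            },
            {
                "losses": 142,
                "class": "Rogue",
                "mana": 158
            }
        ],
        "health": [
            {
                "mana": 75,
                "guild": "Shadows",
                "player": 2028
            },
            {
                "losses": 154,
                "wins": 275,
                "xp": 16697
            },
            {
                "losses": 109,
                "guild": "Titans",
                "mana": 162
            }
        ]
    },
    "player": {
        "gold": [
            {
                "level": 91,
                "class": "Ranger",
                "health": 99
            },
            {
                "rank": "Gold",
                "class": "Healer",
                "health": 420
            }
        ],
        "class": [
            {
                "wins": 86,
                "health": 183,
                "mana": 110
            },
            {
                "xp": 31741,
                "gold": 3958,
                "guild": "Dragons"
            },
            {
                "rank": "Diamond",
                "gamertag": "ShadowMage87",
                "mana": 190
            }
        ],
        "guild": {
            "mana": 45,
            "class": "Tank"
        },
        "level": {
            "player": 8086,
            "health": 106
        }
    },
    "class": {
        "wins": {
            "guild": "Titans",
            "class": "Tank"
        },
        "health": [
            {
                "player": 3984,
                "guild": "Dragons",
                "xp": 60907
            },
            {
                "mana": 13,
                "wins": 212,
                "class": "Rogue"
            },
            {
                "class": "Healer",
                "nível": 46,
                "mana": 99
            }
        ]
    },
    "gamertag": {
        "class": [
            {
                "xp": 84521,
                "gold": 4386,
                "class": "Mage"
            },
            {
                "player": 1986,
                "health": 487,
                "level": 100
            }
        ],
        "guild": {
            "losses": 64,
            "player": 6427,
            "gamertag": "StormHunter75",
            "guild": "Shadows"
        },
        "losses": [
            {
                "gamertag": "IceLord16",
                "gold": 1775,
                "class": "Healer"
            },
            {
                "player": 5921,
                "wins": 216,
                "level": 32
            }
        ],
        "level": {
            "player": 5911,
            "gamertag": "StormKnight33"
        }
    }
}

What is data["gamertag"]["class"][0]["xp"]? 84521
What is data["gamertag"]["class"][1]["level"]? 100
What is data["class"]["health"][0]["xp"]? 60907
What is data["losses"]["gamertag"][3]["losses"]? 142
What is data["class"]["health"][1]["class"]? "Rogue"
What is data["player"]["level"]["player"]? 8086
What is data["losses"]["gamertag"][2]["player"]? 5268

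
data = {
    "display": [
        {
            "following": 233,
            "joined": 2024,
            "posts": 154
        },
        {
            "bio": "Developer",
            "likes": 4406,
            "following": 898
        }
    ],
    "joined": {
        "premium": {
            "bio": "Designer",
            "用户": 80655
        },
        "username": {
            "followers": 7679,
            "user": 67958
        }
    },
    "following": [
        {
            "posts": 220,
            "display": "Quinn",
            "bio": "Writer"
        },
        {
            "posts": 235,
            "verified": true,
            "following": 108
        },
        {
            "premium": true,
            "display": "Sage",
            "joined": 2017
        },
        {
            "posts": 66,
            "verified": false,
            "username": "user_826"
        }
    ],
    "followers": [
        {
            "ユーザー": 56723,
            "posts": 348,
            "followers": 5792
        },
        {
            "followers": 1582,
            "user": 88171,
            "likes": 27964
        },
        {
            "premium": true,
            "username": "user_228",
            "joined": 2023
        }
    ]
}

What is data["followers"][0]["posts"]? 348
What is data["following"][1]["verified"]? True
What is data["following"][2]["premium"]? True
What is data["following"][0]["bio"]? "Writer"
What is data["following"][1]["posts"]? 235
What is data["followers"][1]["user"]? 88171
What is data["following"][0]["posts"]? 220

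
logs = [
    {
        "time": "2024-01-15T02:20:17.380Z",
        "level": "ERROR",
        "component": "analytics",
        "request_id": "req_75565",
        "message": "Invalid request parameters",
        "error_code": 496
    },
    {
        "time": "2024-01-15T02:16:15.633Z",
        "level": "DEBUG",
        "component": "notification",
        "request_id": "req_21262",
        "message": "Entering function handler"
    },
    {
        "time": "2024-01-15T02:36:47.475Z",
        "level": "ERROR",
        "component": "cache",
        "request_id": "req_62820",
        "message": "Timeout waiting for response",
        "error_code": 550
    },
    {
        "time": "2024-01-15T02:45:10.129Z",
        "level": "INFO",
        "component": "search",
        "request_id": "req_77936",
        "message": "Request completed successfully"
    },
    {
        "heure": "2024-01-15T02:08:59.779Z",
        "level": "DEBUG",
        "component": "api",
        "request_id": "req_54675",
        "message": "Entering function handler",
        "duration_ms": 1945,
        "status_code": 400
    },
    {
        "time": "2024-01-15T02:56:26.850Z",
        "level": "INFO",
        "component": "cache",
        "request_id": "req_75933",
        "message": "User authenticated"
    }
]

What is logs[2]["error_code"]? 550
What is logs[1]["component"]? "notification"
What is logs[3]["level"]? "INFO"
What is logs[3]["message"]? "Request completed successfully"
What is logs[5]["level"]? "INFO"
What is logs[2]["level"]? "ERROR"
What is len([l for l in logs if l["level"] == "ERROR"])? 2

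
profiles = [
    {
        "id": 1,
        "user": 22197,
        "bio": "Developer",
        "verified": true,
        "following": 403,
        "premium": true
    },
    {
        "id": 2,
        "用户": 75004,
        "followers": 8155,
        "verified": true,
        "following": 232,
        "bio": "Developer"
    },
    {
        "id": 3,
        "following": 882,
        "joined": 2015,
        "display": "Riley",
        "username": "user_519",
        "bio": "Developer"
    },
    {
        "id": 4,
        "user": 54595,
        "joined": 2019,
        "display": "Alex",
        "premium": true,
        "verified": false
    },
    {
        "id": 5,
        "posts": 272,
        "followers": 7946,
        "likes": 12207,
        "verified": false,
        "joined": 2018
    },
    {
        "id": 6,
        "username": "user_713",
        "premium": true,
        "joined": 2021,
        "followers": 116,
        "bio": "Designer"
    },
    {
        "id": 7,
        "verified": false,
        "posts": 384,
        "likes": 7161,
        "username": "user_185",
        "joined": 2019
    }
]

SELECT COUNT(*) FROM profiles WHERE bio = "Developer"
3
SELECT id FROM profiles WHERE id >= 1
[1, 2, 3, 4, 5, 6, 7]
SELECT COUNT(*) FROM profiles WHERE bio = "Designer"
1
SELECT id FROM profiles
[1, 2, 3, 4, 5, 6, 7]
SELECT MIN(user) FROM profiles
22197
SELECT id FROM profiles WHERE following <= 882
[1, 2, 3]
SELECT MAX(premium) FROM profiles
True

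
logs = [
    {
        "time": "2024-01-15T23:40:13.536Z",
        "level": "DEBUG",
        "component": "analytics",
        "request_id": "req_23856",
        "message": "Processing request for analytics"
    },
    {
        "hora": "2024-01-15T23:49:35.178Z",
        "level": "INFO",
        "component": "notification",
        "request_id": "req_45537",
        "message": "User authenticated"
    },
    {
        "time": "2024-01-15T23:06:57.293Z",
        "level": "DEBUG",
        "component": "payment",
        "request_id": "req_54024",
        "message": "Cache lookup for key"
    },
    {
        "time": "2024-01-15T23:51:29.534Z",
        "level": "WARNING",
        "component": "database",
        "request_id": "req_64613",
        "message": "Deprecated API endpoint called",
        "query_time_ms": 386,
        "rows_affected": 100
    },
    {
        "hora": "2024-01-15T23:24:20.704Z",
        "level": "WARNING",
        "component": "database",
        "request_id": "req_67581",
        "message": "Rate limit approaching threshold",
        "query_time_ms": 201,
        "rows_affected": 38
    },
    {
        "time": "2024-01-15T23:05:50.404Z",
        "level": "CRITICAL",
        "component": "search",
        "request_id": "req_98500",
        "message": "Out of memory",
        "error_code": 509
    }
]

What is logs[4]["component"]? "database"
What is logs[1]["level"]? "INFO"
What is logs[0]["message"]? "Processing request for analytics"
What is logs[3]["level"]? "WARNING"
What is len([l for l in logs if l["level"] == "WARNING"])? 2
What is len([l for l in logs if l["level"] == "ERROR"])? 0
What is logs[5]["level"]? "CRITICAL"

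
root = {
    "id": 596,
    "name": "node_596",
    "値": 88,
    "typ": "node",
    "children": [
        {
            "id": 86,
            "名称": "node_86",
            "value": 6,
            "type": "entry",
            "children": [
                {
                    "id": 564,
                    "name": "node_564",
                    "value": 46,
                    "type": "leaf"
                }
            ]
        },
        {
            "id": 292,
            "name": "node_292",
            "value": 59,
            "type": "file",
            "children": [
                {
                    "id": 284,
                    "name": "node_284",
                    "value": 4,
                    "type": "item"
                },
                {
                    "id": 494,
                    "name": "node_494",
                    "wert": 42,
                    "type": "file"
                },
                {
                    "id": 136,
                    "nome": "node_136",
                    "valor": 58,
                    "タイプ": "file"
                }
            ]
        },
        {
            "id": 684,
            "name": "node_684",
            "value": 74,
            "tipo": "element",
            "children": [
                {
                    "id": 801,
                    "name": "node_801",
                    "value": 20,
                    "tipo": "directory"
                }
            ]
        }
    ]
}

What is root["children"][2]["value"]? 74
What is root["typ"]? "node"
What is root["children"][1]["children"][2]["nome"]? "node_136"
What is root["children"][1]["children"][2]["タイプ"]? "file"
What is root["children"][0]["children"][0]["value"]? 46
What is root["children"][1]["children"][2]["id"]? 136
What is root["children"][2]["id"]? 684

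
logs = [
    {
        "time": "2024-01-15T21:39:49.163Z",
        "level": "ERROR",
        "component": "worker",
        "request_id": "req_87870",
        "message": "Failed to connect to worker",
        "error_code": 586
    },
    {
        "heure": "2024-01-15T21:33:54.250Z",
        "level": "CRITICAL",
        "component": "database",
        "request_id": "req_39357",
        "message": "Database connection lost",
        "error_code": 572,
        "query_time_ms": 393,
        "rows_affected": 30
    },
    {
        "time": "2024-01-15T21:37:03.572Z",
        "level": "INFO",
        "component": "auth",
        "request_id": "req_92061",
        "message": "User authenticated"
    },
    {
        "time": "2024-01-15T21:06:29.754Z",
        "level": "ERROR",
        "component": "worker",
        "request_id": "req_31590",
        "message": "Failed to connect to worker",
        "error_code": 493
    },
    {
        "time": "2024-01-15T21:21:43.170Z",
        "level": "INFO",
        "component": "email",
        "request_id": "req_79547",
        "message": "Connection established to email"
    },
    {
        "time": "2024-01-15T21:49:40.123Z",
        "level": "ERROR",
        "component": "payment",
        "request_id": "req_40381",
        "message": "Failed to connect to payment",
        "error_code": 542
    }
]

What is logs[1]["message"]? "Database connection lost"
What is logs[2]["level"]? "INFO"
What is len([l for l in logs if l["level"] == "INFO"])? 2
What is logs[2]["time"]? "2024-01-15T21:37:03.572Z"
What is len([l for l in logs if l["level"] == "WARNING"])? 0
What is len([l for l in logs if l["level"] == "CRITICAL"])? 1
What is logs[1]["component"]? "database"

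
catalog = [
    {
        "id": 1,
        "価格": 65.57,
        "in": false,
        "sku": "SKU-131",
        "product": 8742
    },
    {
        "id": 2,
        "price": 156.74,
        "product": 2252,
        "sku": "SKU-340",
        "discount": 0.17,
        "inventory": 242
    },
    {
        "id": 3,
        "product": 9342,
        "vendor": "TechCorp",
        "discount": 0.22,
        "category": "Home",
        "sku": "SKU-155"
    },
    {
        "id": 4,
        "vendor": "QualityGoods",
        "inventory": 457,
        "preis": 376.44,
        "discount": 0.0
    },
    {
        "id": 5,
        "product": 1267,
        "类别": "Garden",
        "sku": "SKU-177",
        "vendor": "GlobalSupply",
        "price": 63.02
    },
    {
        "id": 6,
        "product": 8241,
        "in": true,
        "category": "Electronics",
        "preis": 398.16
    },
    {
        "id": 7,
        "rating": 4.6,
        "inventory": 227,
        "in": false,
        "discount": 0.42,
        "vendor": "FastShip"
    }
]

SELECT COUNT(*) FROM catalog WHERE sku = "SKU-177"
1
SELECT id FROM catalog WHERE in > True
[]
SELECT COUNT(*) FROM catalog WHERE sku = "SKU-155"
1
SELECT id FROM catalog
[1, 2, 3, 4, 5, 6, 7]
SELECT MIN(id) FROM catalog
1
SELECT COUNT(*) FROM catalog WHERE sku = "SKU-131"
1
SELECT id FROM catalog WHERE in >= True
[6]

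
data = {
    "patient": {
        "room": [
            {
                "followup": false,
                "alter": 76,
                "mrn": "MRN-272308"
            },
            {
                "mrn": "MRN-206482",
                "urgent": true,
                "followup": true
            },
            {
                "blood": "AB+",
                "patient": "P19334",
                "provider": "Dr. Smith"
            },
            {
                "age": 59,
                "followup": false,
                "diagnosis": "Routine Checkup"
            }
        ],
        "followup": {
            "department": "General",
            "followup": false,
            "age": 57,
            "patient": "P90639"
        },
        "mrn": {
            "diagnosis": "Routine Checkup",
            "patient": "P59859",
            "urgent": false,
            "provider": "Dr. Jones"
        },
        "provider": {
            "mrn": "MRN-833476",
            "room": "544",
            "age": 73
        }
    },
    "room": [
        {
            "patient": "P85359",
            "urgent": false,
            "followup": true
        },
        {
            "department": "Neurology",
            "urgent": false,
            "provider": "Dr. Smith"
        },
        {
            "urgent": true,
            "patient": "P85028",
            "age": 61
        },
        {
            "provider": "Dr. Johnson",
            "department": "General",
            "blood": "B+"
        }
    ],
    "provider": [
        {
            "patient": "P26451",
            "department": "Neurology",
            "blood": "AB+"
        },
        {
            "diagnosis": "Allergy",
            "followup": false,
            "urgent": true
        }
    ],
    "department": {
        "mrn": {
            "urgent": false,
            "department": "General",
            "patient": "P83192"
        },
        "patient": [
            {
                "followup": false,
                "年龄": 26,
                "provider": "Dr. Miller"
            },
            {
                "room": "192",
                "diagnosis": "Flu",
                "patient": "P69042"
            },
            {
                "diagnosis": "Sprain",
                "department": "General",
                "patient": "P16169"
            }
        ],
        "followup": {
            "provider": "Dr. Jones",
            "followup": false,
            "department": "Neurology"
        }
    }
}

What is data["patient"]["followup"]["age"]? 57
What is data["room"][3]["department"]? "General"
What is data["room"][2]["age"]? 61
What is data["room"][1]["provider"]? "Dr. Smith"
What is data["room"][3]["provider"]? "Dr. Johnson"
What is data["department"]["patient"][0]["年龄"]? 26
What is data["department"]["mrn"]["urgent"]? False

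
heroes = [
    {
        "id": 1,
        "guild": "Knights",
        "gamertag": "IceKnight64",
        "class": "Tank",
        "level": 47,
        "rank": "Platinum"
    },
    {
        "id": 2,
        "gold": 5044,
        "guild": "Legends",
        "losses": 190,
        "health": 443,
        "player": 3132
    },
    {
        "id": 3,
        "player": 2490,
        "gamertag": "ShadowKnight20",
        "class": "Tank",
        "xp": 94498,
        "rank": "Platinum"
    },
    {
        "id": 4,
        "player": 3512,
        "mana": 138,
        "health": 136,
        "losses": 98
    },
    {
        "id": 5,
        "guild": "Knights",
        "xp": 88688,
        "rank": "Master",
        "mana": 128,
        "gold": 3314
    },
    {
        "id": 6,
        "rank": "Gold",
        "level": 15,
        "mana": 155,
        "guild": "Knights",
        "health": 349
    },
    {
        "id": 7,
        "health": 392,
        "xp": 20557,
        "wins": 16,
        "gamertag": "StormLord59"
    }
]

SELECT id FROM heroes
[1, 2, 3, 4, 5, 6, 7]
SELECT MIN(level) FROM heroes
15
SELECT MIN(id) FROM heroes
1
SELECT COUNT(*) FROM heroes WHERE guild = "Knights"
3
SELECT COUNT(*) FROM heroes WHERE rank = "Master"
1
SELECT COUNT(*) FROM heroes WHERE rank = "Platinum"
2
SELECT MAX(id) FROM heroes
7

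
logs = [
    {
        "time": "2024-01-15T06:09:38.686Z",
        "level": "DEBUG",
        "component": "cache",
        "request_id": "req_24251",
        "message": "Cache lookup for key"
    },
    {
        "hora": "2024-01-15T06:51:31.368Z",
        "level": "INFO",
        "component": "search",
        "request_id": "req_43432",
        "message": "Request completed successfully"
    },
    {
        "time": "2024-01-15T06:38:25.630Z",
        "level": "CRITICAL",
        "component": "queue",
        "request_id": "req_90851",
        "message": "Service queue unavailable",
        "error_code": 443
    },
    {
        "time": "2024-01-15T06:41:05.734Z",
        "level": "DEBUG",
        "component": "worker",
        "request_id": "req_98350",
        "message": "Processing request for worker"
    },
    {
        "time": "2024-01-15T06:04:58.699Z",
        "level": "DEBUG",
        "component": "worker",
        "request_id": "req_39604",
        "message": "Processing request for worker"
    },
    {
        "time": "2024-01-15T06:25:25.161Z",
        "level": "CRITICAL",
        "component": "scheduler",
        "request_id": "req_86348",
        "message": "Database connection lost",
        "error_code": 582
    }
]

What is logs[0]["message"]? "Cache lookup for key"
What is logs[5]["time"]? "2024-01-15T06:25:25.161Z"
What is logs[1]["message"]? "Request completed successfully"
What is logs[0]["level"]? "DEBUG"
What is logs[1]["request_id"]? "req_43432"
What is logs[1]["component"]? "search"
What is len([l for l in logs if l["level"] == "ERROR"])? 0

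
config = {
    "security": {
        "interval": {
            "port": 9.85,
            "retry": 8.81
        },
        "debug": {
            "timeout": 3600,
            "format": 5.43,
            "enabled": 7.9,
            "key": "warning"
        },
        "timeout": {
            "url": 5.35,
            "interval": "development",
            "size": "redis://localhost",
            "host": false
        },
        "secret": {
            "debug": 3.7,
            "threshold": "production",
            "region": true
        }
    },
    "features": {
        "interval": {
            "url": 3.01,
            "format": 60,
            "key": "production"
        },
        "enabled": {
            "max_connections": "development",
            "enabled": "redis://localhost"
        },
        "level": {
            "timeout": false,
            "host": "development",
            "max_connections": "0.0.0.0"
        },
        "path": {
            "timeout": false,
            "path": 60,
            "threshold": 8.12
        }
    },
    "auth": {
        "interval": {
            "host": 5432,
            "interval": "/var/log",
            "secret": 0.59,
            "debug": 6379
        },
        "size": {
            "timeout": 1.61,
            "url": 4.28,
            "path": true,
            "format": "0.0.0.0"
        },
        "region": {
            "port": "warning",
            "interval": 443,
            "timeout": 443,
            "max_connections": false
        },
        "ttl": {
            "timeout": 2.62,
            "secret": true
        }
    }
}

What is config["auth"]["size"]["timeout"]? 1.61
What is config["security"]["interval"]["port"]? 9.85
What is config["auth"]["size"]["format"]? "0.0.0.0"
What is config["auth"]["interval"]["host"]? 5432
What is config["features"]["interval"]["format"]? 60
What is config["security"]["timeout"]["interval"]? "development"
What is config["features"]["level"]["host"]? "development"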